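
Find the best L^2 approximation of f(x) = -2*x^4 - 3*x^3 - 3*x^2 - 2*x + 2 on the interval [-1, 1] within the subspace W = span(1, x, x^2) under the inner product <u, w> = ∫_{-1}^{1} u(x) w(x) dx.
g(x) = -33*x^2/7 - 19*x/5 + 76/35

The best approximation g ∈ W is the orthogonal projection of f onto W. Writing g = a_0 + a_1 x + a_2 x^2, the coefficients solve the normal equations G · a = b where
  G_{ij} = <φ_i, φ_j> and b_i = <f, φ_i>, with φ_0 = 1, φ_1 = x, φ_2 = x^2.
G =
  [2, 0, 2/3]
  [0, 2/3, 0]
  [2/3, 0, 2/5],
b = (6/5, -38/15, -46/105).
Solving gives a_0 = 76/35, a_1 = -19/5, a_2 = -33/7, so
  g(x) = -33*x^2/7 - 19*x/5 + 76/35.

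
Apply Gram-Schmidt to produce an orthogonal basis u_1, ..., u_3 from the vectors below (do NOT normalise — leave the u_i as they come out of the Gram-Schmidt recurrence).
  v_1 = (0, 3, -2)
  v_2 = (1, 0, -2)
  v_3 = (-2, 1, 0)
Orthogonal basis:
  u_1 = (0, 3, -2)
  u_2 = (1, -12/13, -18/13)
  u_3 = (-60/49, -20/49, -30/49)

Apply the Gram-Schmidt recurrence
  u_1 = v_1
  u_i = v_i − Σ_{j<i} ((v_i · u_j) / (u_j · u_j)) · u_j.

Step by step this gives:
  u_1 = (0, 3, -2)
  u_2 = (1, -12/13, -18/13)
  u_3 = (-60/49, -20/49, -30/49)

Orthogonality check:
  u_2 · u_1 = 0 (should be 0)
  u_3 · u_1 = 0 (should be 0)
  u_3 · u_2 = 0 (should be 0)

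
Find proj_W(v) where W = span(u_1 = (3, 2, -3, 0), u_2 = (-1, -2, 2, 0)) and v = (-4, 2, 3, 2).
proj_W(v) = (-136/29, 28/29, 47/29, 0)

Set up U = [u_1 | ... | u_2] ∈ R^(4×2). The projector onto W = col(U) is P = U (U^T U)^(-1) U^T.
Compute U^T U =
  [22, -13]
  [-13, 9],
and U^T v = (-17, 6).
Solve U^T U · c = U^T v for the coefficients: c = (-75/29, -89/29). The projection is proj_W(v) = U c.
Check: (v - proj_W(v)) · u_1 = 0  (should be 0).
Check: (v - proj_W(v)) · u_2 = 0  (should be 0).
Result: proj_W(v) = (-136/29, 28/29, 47/29, 0).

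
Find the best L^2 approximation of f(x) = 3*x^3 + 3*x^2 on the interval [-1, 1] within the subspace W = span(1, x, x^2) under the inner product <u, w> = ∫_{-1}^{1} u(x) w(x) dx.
g(x) = 3*x^2 + 9*x/5

The best approximation g ∈ W is the orthogonal projection of f onto W. Writing g = a_0 + a_1 x + a_2 x^2, the coefficients solve the normal equations G · a = b where
  G_{ij} = <φ_i, φ_j> and b_i = <f, φ_i>, with φ_0 = 1, φ_1 = x, φ_2 = x^2.
G =
  [2, 0, 2/3]
  [0, 2/3, 0]
  [2/3, 0, 2/5],
b = (2, 6/5, 6/5).
Solving gives a_0 = 0, a_1 = 9/5, a_2 = 3, so
  g(x) = 3*x^2 + 9*x/5.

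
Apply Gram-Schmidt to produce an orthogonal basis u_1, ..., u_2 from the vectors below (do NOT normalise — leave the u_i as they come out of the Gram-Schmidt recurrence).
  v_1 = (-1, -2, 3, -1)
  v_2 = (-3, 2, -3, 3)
Orthogonal basis:
  u_1 = (-1, -2, 3, -1)
  u_2 = (-58/15, 4/15, -2/5, 32/15)

Apply the Gram-Schmidt recurrence
  u_1 = v_1
  u_i = v_i − Σ_{j<i} ((v_i · u_j) / (u_j · u_j)) · u_j.

Step by step this gives:
  u_1 = (-1, -2, 3, -1)
  u_2 = (-58/15, 4/15, -2/5, 32/15)

Orthogonality check:
  u_2 · u_1 = 0 (should be 0)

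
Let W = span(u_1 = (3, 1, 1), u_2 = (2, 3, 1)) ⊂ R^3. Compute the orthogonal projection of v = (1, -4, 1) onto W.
proj_W(v) = (4/3, -23/6, -1/6)

Set up U = [u_1 | ... | u_2] ∈ R^(3×2). The projector onto W = col(U) is P = U (U^T U)^(-1) U^T.
Compute U^T U =
  [11, 10]
  [10, 14],
and U^T v = (0, -9).
Solve U^T U · c = U^T v for the coefficients: c = (5/3, -11/6). The projection is proj_W(v) = U c.
Check: (v - proj_W(v)) · u_1 = 0  (should be 0).
Check: (v - proj_W(v)) · u_2 = 0  (should be 0).
Result: proj_W(v) = (4/3, -23/6, -1/6).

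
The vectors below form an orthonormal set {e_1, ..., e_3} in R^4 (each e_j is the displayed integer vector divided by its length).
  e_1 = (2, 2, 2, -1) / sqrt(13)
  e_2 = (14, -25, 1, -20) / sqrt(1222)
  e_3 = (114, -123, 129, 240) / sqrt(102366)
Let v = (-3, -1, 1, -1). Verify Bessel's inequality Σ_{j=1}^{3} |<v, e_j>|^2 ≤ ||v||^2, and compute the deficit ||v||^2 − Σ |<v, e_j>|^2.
Σ |<v, e_j>|^2 = 3; ||v||^2 = 12; deficit = 9

Write each e_j = u_j / sqrt(<u_j, u_j>) where u_j is the displayed integer vector. Then <v, e_j> = <v, u_j> / sqrt(<u_j, u_j>), so |<v, e_j>|^2 = <v, u_j>^2 / <u_j, u_j>.
Coefficients: <v, e_1> = -5/sqrt(13), <v, e_2> = 4/sqrt(1222), <v, e_3> = -330/sqrt(102366).
Square and sum: Σ |<v, e_j>|^2 = 3.
Compute ||v||^2 = v·v = 12.
Deficit = 12 − 3 = 9 ≥ 0, confirming Bessel's inequality. (The deficit equals ||v − Σ <v,e_j> e_j||^2, the squared distance from v to span{e_j}.)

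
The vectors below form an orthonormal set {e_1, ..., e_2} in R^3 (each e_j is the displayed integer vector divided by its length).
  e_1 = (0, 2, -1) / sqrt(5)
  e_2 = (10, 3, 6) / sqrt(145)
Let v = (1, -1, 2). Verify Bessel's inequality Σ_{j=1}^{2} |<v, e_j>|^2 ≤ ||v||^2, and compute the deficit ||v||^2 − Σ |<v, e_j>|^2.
Σ |<v, e_j>|^2 = 165/29; ||v||^2 = 6; deficit = 9/29

Write each e_j = u_j / sqrt(<u_j, u_j>) where u_j is the displayed integer vector. Then <v, e_j> = <v, u_j> / sqrt(<u_j, u_j>), so |<v, e_j>|^2 = <v, u_j>^2 / <u_j, u_j>.
Coefficients: <v, e_1> = -4/sqrt(5), <v, e_2> = 19/sqrt(145).
Square and sum: Σ |<v, e_j>|^2 = 165/29.
Compute ||v||^2 = v·v = 6.
Deficit = 6 − 165/29 = 9/29 ≥ 0, confirming Bessel's inequality. (The deficit equals ||v − Σ <v,e_j> e_j||^2, the squared distance from v to span{e_j}.)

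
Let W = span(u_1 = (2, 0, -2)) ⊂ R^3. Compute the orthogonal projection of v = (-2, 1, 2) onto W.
proj_W(v) = (-2, 0, 2)

Set up U = [u_1 | ... | u_1] ∈ R^(3×1). The projector onto W = col(U) is P = U (U^T U)^(-1) U^T.
Compute U^T U =
  [8],
and U^T v = (-8).
Solve U^T U · c = U^T v for the coefficients: c = (-1). The projection is proj_W(v) = U c.
Check: (v - proj_W(v)) · u_1 = 0  (should be 0).
Result: proj_W(v) = (-2, 0, 2).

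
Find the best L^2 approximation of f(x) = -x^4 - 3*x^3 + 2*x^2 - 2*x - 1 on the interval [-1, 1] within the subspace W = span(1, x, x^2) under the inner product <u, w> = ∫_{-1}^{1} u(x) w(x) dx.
g(x) = 8*x^2/7 - 19*x/5 - 32/35

The best approximation g ∈ W is the orthogonal projection of f onto W. Writing g = a_0 + a_1 x + a_2 x^2, the coefficients solve the normal equations G · a = b where
  G_{ij} = <φ_i, φ_j> and b_i = <f, φ_i>, with φ_0 = 1, φ_1 = x, φ_2 = x^2.
G =
  [2, 0, 2/3]
  [0, 2/3, 0]
  [2/3, 0, 2/5],
b = (-16/15, -38/15, -16/105).
Solving gives a_0 = -32/35, a_1 = -19/5, a_2 = 8/7, so
  g(x) = 8*x^2/7 - 19*x/5 - 32/35.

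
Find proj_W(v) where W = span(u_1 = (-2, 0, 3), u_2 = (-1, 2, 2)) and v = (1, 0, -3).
proj_W(v) = (89/53, -6/53, -135/53)

Set up U = [u_1 | ... | u_2] ∈ R^(3×2). The projector onto W = col(U) is P = U (U^T U)^(-1) U^T.
Compute U^T U =
  [13, 8]
  [8, 9],
and U^T v = (-11, -7).
Solve U^T U · c = U^T v for the coefficients: c = (-43/53, -3/53). The projection is proj_W(v) = U c.
Check: (v - proj_W(v)) · u_1 = 0  (should be 0).
Check: (v - proj_W(v)) · u_2 = 0  (should be 0).
Result: proj_W(v) = (89/53, -6/53, -135/53).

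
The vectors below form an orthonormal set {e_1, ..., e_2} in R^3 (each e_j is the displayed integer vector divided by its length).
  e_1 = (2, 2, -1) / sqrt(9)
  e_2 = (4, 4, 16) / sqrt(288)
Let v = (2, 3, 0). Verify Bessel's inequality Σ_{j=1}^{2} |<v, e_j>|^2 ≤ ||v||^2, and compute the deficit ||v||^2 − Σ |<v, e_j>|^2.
Σ |<v, e_j>|^2 = 25/2; ||v||^2 = 13; deficit = 1/2

Write each e_j = u_j / sqrt(<u_j, u_j>) where u_j is the displayed integer vector. Then <v, e_j> = <v, u_j> / sqrt(<u_j, u_j>), so |<v, e_j>|^2 = <v, u_j>^2 / <u_j, u_j>.
Coefficients: <v, e_1> = 10/sqrt(9), <v, e_2> = 20/sqrt(288).
Square and sum: Σ |<v, e_j>|^2 = 25/2.
Compute ||v||^2 = v·v = 13.
Deficit = 13 − 25/2 = 1/2 ≥ 0, confirming Bessel's inequality. (The deficit equals ||v − Σ <v,e_j> e_j||^2, the squared distance from v to span{e_j}.)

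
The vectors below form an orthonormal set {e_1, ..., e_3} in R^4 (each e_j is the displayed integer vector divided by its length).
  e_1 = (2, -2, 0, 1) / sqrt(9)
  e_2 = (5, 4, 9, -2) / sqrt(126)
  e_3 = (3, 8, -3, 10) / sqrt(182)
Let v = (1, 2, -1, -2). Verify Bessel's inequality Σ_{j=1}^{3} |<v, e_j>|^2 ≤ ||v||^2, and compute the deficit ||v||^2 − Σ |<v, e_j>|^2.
Σ |<v, e_j>|^2 = 30/13; ||v||^2 = 10; deficit = 100/13

Write each e_j = u_j / sqrt(<u_j, u_j>) where u_j is the displayed integer vector. Then <v, e_j> = <v, u_j> / sqrt(<u_j, u_j>), so |<v, e_j>|^2 = <v, u_j>^2 / <u_j, u_j>.
Coefficients: <v, e_1> = -4/sqrt(9), <v, e_2> = 8/sqrt(126), <v, e_3> = 2/sqrt(182).
Square and sum: Σ |<v, e_j>|^2 = 30/13.
Compute ||v||^2 = v·v = 10.
Deficit = 10 − 30/13 = 100/13 ≥ 0, confirming Bessel's inequality. (The deficit equals ||v − Σ <v,e_j> e_j||^2, the squared distance from v to span{e_j}.)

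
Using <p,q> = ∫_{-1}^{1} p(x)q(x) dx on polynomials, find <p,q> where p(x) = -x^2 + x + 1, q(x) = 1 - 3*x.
<p,q> = -2/3

Expand the product: p(x)·q(x) = 3*x^3 - 4*x^2 - 2*x + 1.
∫_{-1}^{1} of each monomial x^k gives [2/(k+1) if k even, 0 if k odd]. Integrating term-by-term (or equivalently evaluating the antiderivative F(x) = 3*x^4/4 - 4*x^3/3 - x^2 + x at the endpoints):
  F(1) − F(−1) = -7/12 − (1/12) = -2/3.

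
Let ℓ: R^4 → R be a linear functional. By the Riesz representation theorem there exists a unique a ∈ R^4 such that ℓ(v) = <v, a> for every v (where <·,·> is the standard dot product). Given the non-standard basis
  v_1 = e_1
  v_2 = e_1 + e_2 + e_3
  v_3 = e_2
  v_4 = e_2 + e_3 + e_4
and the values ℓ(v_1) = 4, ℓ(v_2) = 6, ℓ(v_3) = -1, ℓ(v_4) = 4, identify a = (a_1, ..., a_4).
a = (4, -1, 3, 2)

Write a = (a_1, ..., a_4) in the standard basis. For each basis vector v_i, ℓ(v_i) = <v_i, a> is a linear equation in the a_j's. Collect the n equations into a matrix system V a = ℓ, where row i of V is v_i (expressed in the standard basis). Since V is invertible (lower-triangular with 1s on the diagonal, up to permutation), solve by back-substitution:
  V =
[[1, 0, 0, 0],
 [1, 1, 1, 0],
 [0, 1, 0, 0],
 [0, 1, 1, 1]]
  V a = (4, 6, -1, 4)
Solving gives a = (4, -1, 3, 2).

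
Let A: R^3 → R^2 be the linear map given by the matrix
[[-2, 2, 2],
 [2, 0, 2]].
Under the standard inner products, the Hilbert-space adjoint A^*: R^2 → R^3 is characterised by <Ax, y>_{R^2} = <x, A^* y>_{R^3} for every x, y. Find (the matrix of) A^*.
A^* = A^T =
[[-2, 2],
 [2, 0],
 [2, 2]]

For real matrices with standard dot products, the defining identity <Ax, y> = <x, A^* y> gives (Ax)^T y = x^T (A^*) y, i.e. x^T A^T y = x^T (A^*) y. Since this holds for all x, y, we must have A^* = A^T. Therefore
A^* =
[[-2, 2],
 [2, 0],
 [2, 2]].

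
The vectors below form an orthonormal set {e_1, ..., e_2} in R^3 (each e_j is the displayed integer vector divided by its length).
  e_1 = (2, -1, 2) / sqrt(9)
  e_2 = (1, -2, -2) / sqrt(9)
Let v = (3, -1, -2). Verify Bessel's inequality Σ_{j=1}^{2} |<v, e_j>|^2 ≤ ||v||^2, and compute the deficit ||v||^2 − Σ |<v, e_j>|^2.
Σ |<v, e_j>|^2 = 10; ||v||^2 = 14; deficit = 4

Write each e_j = u_j / sqrt(<u_j, u_j>) where u_j is the displayed integer vector. Then <v, e_j> = <v, u_j> / sqrt(<u_j, u_j>), so |<v, e_j>|^2 = <v, u_j>^2 / <u_j, u_j>.
Coefficients: <v, e_1> = 3/sqrt(9), <v, e_2> = 9/sqrt(9).
Square and sum: Σ |<v, e_j>|^2 = 10.
Compute ||v||^2 = v·v = 14.
Deficit = 14 − 10 = 4 ≥ 0, confirming Bessel's inequality. (The deficit equals ||v − Σ <v,e_j> e_j||^2, the squared distance from v to span{e_j}.)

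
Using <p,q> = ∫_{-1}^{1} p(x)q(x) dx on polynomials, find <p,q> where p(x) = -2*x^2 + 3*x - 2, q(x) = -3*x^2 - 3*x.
<p,q> = 2/5

Expand the product: p(x)·q(x) = 6*x^4 - 3*x^3 - 3*x^2 + 6*x.
∫_{-1}^{1} of each monomial x^k gives [2/(k+1) if k even, 0 if k odd]. Integrating term-by-term (or equivalently evaluating the antiderivative F(x) = 6*x^5/5 - 3*x^4/4 - x^3 + 3*x^2 at the endpoints):
  F(1) − F(−1) = 49/20 − (41/20) = 2/5.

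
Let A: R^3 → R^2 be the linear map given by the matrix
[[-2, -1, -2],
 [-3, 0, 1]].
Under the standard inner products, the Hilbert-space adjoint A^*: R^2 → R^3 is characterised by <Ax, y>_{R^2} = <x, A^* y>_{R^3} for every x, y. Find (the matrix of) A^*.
A^* = A^T =
[[-2, -3],
 [-1, 0],
 [-2, 1]]

For real matrices with standard dot products, the defining identity <Ax, y> = <x, A^* y> gives (Ax)^T y = x^T (A^*) y, i.e. x^T A^T y = x^T (A^*) y. Since this holds for all x, y, we must have A^* = A^T. Therefore
A^* =
[[-2, -3],
 [-1, 0],
 [-2, 1]].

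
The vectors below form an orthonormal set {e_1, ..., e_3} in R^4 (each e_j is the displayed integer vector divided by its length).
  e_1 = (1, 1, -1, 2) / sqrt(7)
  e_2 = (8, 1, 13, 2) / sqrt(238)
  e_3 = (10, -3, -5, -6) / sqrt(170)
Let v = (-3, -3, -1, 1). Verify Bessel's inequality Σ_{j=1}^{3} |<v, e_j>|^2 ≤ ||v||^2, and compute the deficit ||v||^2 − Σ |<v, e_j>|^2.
Σ |<v, e_j>|^2 = 51/5; ||v||^2 = 20; deficit = 49/5

Write each e_j = u_j / sqrt(<u_j, u_j>) where u_j is the displayed integer vector. Then <v, e_j> = <v, u_j> / sqrt(<u_j, u_j>), so |<v, e_j>|^2 = <v, u_j>^2 / <u_j, u_j>.
Coefficients: <v, e_1> = -3/sqrt(7), <v, e_2> = -38/sqrt(238), <v, e_3> = -22/sqrt(170).
Square and sum: Σ |<v, e_j>|^2 = 51/5.
Compute ||v||^2 = v·v = 20.
Deficit = 20 − 51/5 = 49/5 ≥ 0, confirming Bessel's inequality. (The deficit equals ||v − Σ <v,e_j> e_j||^2, the squared distance from v to span{e_j}.)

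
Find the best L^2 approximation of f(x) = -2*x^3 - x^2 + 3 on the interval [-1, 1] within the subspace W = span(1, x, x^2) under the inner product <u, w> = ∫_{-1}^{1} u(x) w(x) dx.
g(x) = -x^2 - 6*x/5 + 3

The best approximation g ∈ W is the orthogonal projection of f onto W. Writing g = a_0 + a_1 x + a_2 x^2, the coefficients solve the normal equations G · a = b where
  G_{ij} = <φ_i, φ_j> and b_i = <f, φ_i>, with φ_0 = 1, φ_1 = x, φ_2 = x^2.
G =
  [2, 0, 2/3]
  [0, 2/3, 0]
  [2/3, 0, 2/5],
b = (16/3, -4/5, 8/5).
Solving gives a_0 = 3, a_1 = -6/5, a_2 = -1, so
  g(x) = -x^2 - 6*x/5 + 3.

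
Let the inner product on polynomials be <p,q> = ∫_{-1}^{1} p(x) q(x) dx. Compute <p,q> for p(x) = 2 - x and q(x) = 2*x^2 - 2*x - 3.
<p,q> = -8

Expand the product: p(x)·q(x) = -2*x^3 + 6*x^2 - x - 6.
∫_{-1}^{1} of each monomial x^k gives [2/(k+1) if k even, 0 if k odd]. Integrating term-by-term (or equivalently evaluating the antiderivative F(x) = -x^4/2 + 2*x^3 - x^2/2 - 6*x at the endpoints):
  F(1) − F(−1) = -5 − (3) = -8.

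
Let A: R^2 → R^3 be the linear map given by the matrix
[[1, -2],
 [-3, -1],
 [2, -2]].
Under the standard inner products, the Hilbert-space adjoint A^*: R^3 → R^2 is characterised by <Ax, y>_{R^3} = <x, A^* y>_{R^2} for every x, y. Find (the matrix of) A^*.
A^* = A^T =
[[1, -3, 2],
 [-2, -1, -2]]

For real matrices with standard dot products, the defining identity <Ax, y> = <x, A^* y> gives (Ax)^T y = x^T (A^*) y, i.e. x^T A^T y = x^T (A^*) y. Since this holds for all x, y, we must have A^* = A^T. Therefore
A^* =
[[1, -3, 2],
 [-2, -1, -2]].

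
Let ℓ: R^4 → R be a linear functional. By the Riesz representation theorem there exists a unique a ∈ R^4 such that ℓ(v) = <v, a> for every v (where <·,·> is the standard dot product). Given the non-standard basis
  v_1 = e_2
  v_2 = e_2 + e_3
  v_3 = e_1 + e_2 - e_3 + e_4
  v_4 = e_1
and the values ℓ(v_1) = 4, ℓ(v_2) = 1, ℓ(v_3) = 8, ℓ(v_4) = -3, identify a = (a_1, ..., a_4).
a = (-3, 4, -3, 4)

Write a = (a_1, ..., a_4) in the standard basis. For each basis vector v_i, ℓ(v_i) = <v_i, a> is a linear equation in the a_j's. Collect the n equations into a matrix system V a = ℓ, where row i of V is v_i (expressed in the standard basis). Since V is invertible (lower-triangular with 1s on the diagonal, up to permutation), solve by back-substitution:
  V =
[[0, 1, 0, 0],
 [0, 1, 1, 0],
 [1, 1, -1, 1],
 [1, 0, 0, 0]]
  V a = (4, 1, 8, -3)
Solving gives a = (-3, 4, -3, 4).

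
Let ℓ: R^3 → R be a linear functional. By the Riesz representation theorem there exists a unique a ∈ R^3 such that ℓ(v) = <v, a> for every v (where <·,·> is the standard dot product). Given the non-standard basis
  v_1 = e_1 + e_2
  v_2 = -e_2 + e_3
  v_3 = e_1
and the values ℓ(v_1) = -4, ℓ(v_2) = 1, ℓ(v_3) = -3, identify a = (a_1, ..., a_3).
a = (-3, -1, 0)

Write a = (a_1, ..., a_3) in the standard basis. For each basis vector v_i, ℓ(v_i) = <v_i, a> is a linear equation in the a_j's. Collect the n equations into a matrix system V a = ℓ, where row i of V is v_i (expressed in the standard basis). Since V is invertible (lower-triangular with 1s on the diagonal, up to permutation), solve by back-substitution:
  V =
[[1, 1, 0],
 [0, -1, 1],
 [1, 0, 0]]
  V a = (-4, 1, -3)
Solving gives a = (-3, -1, 0).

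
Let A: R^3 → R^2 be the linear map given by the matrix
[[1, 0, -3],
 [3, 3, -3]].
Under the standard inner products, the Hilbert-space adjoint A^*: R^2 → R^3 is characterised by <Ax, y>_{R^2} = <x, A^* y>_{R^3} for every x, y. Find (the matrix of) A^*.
A^* = A^T =
[[1, 3],
 [0, 3],
 [-3, -3]]

For real matrices with standard dot products, the defining identity <Ax, y> = <x, A^* y> gives (Ax)^T y = x^T (A^*) y, i.e. x^T A^T y = x^T (A^*) y. Since this holds for all x, y, we must have A^* = A^T. Therefore
A^* =
[[1, 3],
 [0, 3],
 [-3, -3]].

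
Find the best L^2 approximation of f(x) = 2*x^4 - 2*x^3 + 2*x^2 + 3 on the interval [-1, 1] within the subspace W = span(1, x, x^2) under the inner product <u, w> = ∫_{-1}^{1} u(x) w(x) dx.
g(x) = 26*x^2/7 - 6*x/5 + 99/35

The best approximation g ∈ W is the orthogonal projection of f onto W. Writing g = a_0 + a_1 x + a_2 x^2, the coefficients solve the normal equations G · a = b where
  G_{ij} = <φ_i, φ_j> and b_i = <f, φ_i>, with φ_0 = 1, φ_1 = x, φ_2 = x^2.
G =
  [2, 0, 2/3]
  [0, 2/3, 0]
  [2/3, 0, 2/5],
b = (122/15, -4/5, 118/35).
Solving gives a_0 = 99/35, a_1 = -6/5, a_2 = 26/7, so
  g(x) = 26*x^2/7 - 6*x/5 + 99/35.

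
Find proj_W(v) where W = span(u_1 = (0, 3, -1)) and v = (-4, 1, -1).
proj_W(v) = (0, 6/5, -2/5)

Set up U = [u_1 | ... | u_1] ∈ R^(3×1). The projector onto W = col(U) is P = U (U^T U)^(-1) U^T.
Compute U^T U =
  [10],
and U^T v = (4).
Solve U^T U · c = U^T v for the coefficients: c = (2/5). The projection is proj_W(v) = U c.
Check: (v - proj_W(v)) · u_1 = 0  (should be 0).
Result: proj_W(v) = (0, 6/5, -2/5).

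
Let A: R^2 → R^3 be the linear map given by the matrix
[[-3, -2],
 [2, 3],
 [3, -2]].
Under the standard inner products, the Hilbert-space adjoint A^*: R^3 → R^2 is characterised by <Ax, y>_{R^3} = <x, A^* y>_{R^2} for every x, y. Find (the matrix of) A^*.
A^* = A^T =
[[-3, 2, 3],
 [-2, 3, -2]]

For real matrices with standard dot products, the defining identity <Ax, y> = <x, A^* y> gives (Ax)^T y = x^T (A^*) y, i.e. x^T A^T y = x^T (A^*) y. Since this holds for all x, y, we must have A^* = A^T. Therefore
A^* =
[[-3, 2, 3],
 [-2, 3, -2]].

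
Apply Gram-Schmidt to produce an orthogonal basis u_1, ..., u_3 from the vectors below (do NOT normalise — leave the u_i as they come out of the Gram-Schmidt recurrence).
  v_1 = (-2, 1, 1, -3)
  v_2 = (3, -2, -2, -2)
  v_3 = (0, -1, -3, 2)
Orthogonal basis:
  u_1 = (-2, 1, 1, -3)
  u_2 = (37/15, -26/15, -26/15, -14/5)
  u_3 = (-448/299, -5/23, -51/23, 56/299)

Apply the Gram-Schmidt recurrence
  u_1 = v_1
  u_i = v_i − Σ_{j<i} ((v_i · u_j) / (u_j · u_j)) · u_j.

Step by step this gives:
  u_1 = (-2, 1, 1, -3)
  u_2 = (37/15, -26/15, -26/15, -14/5)
  u_3 = (-448/299, -5/23, -51/23, 56/299)

Orthogonality check:
  u_2 · u_1 = 0 (should be 0)
  u_3 · u_1 = 0 (should be 0)
  u_3 · u_2 = 0 (should be 0)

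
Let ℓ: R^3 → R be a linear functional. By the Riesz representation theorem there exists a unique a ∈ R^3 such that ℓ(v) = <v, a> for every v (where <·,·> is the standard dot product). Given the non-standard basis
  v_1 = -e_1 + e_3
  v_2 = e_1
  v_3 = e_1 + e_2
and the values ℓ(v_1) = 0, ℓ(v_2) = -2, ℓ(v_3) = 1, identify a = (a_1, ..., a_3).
a = (-2, 3, -2)

Write a = (a_1, ..., a_3) in the standard basis. For each basis vector v_i, ℓ(v_i) = <v_i, a> is a linear equation in the a_j's. Collect the n equations into a matrix system V a = ℓ, where row i of V is v_i (expressed in the standard basis). Since V is invertible (lower-triangular with 1s on the diagonal, up to permutation), solve by back-substitution:
  V =
[[-1, 0, 1],
 [1, 0, 0],
 [1, 1, 0]]
  V a = (0, -2, 1)
Solving gives a = (-2, 3, -2).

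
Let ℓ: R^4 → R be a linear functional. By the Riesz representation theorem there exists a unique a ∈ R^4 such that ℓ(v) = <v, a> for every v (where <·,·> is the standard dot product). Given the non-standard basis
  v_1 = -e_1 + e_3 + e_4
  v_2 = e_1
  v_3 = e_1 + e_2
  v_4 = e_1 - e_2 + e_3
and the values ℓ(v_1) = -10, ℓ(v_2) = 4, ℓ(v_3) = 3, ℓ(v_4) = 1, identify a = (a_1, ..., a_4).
a = (4, -1, -4, -2)

Write a = (a_1, ..., a_4) in the standard basis. For each basis vector v_i, ℓ(v_i) = <v_i, a> is a linear equation in the a_j's. Collect the n equations into a matrix system V a = ℓ, where row i of V is v_i (expressed in the standard basis). Since V is invertible (lower-triangular with 1s on the diagonal, up to permutation), solve by back-substitution:
  V =
[[-1, 0, 1, 1],
 [1, 0, 0, 0],
 [1, 1, 0, 0],
 [1, -1, 1, 0]]
  V a = (-10, 4, 3, 1)
Solving gives a = (4, -1, -4, -2).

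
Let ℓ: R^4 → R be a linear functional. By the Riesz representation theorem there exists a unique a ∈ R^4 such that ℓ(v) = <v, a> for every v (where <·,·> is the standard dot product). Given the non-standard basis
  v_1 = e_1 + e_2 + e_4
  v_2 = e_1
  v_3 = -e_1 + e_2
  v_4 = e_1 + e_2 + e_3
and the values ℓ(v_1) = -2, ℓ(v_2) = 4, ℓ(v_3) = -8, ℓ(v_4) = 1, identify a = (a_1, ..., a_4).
a = (4, -4, 1, -2)

Write a = (a_1, ..., a_4) in the standard basis. For each basis vector v_i, ℓ(v_i) = <v_i, a> is a linear equation in the a_j's. Collect the n equations into a matrix system V a = ℓ, where row i of V is v_i (expressed in the standard basis). Since V is invertible (lower-triangular with 1s on the diagonal, up to permutation), solve by back-substitution:
  V =
[[1, 1, 0, 1],
 [1, 0, 0, 0],
 [-1, 1, 0, 0],
 [1, 1, 1, 0]]
  V a = (-2, 4, -8, 1)
Solving gives a = (4, -4, 1, -2).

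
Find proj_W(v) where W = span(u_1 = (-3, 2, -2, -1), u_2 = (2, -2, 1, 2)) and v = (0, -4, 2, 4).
proj_W(v) = (34/19, -56/19, 6/19, 78/19)

Set up U = [u_1 | ... | u_2] ∈ R^(4×2). The projector onto W = col(U) is P = U (U^T U)^(-1) U^T.
Compute U^T U =
  [18, -14]
  [-14, 13],
and U^T v = (-16, 18).
Solve U^T U · c = U^T v for the coefficients: c = (22/19, 50/19). The projection is proj_W(v) = U c.
Check: (v - proj_W(v)) · u_1 = 0  (should be 0).
Check: (v - proj_W(v)) · u_2 = 0  (should be 0).
Result: proj_W(v) = (34/19, -56/19, 6/19, 78/19).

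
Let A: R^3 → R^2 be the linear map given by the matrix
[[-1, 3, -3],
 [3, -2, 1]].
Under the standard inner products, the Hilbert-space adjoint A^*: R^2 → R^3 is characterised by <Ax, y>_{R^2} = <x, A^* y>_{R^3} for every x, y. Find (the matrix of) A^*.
A^* = A^T =
[[-1, 3],
 [3, -2],
 [-3, 1]]

For real matrices with standard dot products, the defining identity <Ax, y> = <x, A^* y> gives (Ax)^T y = x^T (A^*) y, i.e. x^T A^T y = x^T (A^*) y. Since this holds for all x, y, we must have A^* = A^T. Therefore
A^* =
[[-1, 3],
 [3, -2],
 [-3, 1]].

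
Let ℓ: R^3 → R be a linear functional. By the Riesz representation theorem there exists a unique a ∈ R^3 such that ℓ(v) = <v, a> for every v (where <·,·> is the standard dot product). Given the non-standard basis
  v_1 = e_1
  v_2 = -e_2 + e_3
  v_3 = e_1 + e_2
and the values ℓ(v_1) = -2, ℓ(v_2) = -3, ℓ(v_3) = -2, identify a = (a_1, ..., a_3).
a = (-2, 0, -3)

Write a = (a_1, ..., a_3) in the standard basis. For each basis vector v_i, ℓ(v_i) = <v_i, a> is a linear equation in the a_j's. Collect the n equations into a matrix system V a = ℓ, where row i of V is v_i (expressed in the standard basis). Since V is invertible (lower-triangular with 1s on the diagonal, up to permutation), solve by back-substitution:
  V =
[[1, 0, 0],
 [0, -1, 1],
 [1, 1, 0]]
  V a = (-2, -3, -2)
Solving gives a = (-2, 0, -3).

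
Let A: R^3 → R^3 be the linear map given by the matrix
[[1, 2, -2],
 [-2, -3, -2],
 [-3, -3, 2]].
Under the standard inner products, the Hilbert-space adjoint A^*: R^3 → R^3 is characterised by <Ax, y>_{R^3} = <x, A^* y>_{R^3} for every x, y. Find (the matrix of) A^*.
A^* = A^T =
[[1, -2, -3],
 [2, -3, -3],
 [-2, -2, 2]]

For real matrices with standard dot products, the defining identity <Ax, y> = <x, A^* y> gives (Ax)^T y = x^T (A^*) y, i.e. x^T A^T y = x^T (A^*) y. Since this holds for all x, y, we must have A^* = A^T. Therefore
A^* =
[[1, -2, -3],
 [2, -3, -3],
 [-2, -2, 2]].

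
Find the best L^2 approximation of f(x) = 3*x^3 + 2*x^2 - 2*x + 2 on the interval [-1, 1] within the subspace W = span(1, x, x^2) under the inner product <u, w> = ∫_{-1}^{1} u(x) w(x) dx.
g(x) = 2*x^2 - x/5 + 2

The best approximation g ∈ W is the orthogonal projection of f onto W. Writing g = a_0 + a_1 x + a_2 x^2, the coefficients solve the normal equations G · a = b where
  G_{ij} = <φ_i, φ_j> and b_i = <f, φ_i>, with φ_0 = 1, φ_1 = x, φ_2 = x^2.
G =
  [2, 0, 2/3]
  [0, 2/3, 0]
  [2/3, 0, 2/5],
b = (16/3, -2/15, 32/15).
Solving gives a_0 = 2, a_1 = -1/5, a_2 = 2, so
  g(x) = 2*x^2 - x/5 + 2.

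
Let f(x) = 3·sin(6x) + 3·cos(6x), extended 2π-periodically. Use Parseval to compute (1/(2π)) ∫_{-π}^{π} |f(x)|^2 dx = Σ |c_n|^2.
Σ |c_n|^2 = 9

Expand |f|^2 and use orthogonality of {sin(nx), cos(mx)} on [-π, π]:
  ∫_{-π}^{π} sin(nx)^2 dx = π, ∫ cos(mx)^2 dx = π, and cross terms integrate to 0.
So ∫_{-π}^{π} f(x)^2 dx = 3^2 · π + 3^2 · π = (9 + 9)π.
Divide by 2π: (9 + 9)/2 = 9.
By Parseval, this equals Σ |c_n|^2.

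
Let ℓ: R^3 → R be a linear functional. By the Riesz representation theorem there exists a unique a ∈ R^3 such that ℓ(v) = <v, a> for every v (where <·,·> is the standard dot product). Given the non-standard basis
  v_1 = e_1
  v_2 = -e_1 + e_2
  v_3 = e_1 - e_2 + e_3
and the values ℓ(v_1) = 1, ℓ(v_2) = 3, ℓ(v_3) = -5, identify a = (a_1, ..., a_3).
a = (1, 4, -2)

Write a = (a_1, ..., a_3) in the standard basis. For each basis vector v_i, ℓ(v_i) = <v_i, a> is a linear equation in the a_j's. Collect the n equations into a matrix system V a = ℓ, where row i of V is v_i (expressed in the standard basis). Since V is invertible (lower-triangular with 1s on the diagonal, up to permutation), solve by back-substitution:
  V =
[[1, 0, 0],
 [-1, 1, 0],
 [1, -1, 1]]
  V a = (1, 3, -5)
Solving gives a = (1, 4, -2).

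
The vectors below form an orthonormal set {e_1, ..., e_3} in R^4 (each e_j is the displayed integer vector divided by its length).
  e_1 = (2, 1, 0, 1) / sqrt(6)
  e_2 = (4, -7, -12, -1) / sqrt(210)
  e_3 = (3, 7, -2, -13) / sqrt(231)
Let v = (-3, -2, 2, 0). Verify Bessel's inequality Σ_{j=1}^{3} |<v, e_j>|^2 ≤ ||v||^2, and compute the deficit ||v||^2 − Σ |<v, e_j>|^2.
Σ |<v, e_j>|^2 = 887/55; ||v||^2 = 17; deficit = 48/55

Write each e_j = u_j / sqrt(<u_j, u_j>) where u_j is the displayed integer vector. Then <v, e_j> = <v, u_j> / sqrt(<u_j, u_j>), so |<v, e_j>|^2 = <v, u_j>^2 / <u_j, u_j>.
Coefficients: <v, e_1> = -8/sqrt(6), <v, e_2> = -22/sqrt(210), <v, e_3> = -27/sqrt(231).
Square and sum: Σ |<v, e_j>|^2 = 887/55.
Compute ||v||^2 = v·v = 17.
Deficit = 17 − 887/55 = 48/55 ≥ 0, confirming Bessel's inequality. (The deficit equals ||v − Σ <v,e_j> e_j||^2, the squared distance from v to span{e_j}.)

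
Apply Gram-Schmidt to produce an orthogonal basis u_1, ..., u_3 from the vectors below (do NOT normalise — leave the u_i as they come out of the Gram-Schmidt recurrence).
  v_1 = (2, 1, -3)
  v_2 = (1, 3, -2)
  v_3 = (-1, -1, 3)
Orthogonal basis:
  u_1 = (2, 1, -3)
  u_2 = (-4/7, 31/14, 5/14)
  u_3 = (49/75, 7/75, 7/15)

Apply the Gram-Schmidt recurrence
  u_1 = v_1
  u_i = v_i − Σ_{j<i} ((v_i · u_j) / (u_j · u_j)) · u_j.

Step by step this gives:
  u_1 = (2, 1, -3)
  u_2 = (-4/7, 31/14, 5/14)
  u_3 = (49/75, 7/75, 7/15)

Orthogonality check:
  u_2 · u_1 = 0 (should be 0)
  u_3 · u_1 = 0 (should be 0)
  u_3 · u_2 = 0 (should be 0)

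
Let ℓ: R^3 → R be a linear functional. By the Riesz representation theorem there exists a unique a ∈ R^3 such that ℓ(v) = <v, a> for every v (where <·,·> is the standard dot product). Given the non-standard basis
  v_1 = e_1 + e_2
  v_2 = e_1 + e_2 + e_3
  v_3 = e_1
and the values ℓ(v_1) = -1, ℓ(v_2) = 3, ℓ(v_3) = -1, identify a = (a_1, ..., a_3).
a = (-1, 0, 4)

Write a = (a_1, ..., a_3) in the standard basis. For each basis vector v_i, ℓ(v_i) = <v_i, a> is a linear equation in the a_j's. Collect the n equations into a matrix system V a = ℓ, where row i of V is v_i (expressed in the standard basis). Since V is invertible (lower-triangular with 1s on the diagonal, up to permutation), solve by back-substitution:
  V =
[[1, 1, 0],
 [1, 1, 1],
 [1, 0, 0]]
  V a = (-1, 3, -1)
Solving gives a = (-1, 0, 4).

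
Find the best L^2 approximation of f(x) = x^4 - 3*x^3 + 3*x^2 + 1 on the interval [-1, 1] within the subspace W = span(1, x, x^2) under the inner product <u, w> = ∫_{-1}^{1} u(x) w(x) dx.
g(x) = 27*x^2/7 - 9*x/5 + 32/35

The best approximation g ∈ W is the orthogonal projection of f onto W. Writing g = a_0 + a_1 x + a_2 x^2, the coefficients solve the normal equations G · a = b where
  G_{ij} = <φ_i, φ_j> and b_i = <f, φ_i>, with φ_0 = 1, φ_1 = x, φ_2 = x^2.
G =
  [2, 0, 2/3]
  [0, 2/3, 0]
  [2/3, 0, 2/5],
b = (22/5, -6/5, 226/105).
Solving gives a_0 = 32/35, a_1 = -9/5, a_2 = 27/7, so
  g(x) = 27*x^2/7 - 9*x/5 + 32/35.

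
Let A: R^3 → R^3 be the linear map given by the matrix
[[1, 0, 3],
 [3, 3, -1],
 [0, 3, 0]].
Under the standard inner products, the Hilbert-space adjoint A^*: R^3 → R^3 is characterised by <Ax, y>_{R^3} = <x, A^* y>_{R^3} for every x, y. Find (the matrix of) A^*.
A^* = A^T =
[[1, 3, 0],
 [0, 3, 3],
 [3, -1, 0]]

For real matrices with standard dot products, the defining identity <Ax, y> = <x, A^* y> gives (Ax)^T y = x^T (A^*) y, i.e. x^T A^T y = x^T (A^*) y. Since this holds for all x, y, we must have A^* = A^T. Therefore
A^* =
[[1, 3, 0],
 [0, 3, 3],
 [3, -1, 0]].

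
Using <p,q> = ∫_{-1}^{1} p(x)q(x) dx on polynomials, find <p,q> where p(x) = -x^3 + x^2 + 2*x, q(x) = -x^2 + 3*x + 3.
<p,q> = 22/5

Expand the product: p(x)·q(x) = x^5 - 4*x^4 - 2*x^3 + 9*x^2 + 6*x.
∫_{-1}^{1} of each monomial x^k gives [2/(k+1) if k even, 0 if k odd]. Integrating term-by-term (or equivalently evaluating the antiderivative F(x) = x^6/6 - 4*x^5/5 - x^4/2 + 3*x^3 + 3*x^2 at the endpoints):
  F(1) − F(−1) = 73/15 − (7/15) = 22/5.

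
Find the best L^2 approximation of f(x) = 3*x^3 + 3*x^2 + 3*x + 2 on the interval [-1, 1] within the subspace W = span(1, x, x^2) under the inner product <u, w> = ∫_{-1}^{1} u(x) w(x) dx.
g(x) = 3*x^2 + 24*x/5 + 2

The best approximation g ∈ W is the orthogonal projection of f onto W. Writing g = a_0 + a_1 x + a_2 x^2, the coefficients solve the normal equations G · a = b where
  G_{ij} = <φ_i, φ_j> and b_i = <f, φ_i>, with φ_0 = 1, φ_1 = x, φ_2 = x^2.
G =
  [2, 0, 2/3]
  [0, 2/3, 0]
  [2/3, 0, 2/5],
b = (6, 16/5, 38/15).
Solving gives a_0 = 2, a_1 = 24/5, a_2 = 3, so
  g(x) = 3*x^2 + 24*x/5 + 2.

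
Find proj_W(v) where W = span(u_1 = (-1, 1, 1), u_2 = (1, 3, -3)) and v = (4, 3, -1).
proj_W(v) = (17/14, 29/14, -20/7)

Set up U = [u_1 | ... | u_2] ∈ R^(3×2). The projector onto W = col(U) is P = U (U^T U)^(-1) U^T.
Compute U^T U =
  [3, -1]
  [-1, 19],
and U^T v = (-2, 16).
Solve U^T U · c = U^T v for the coefficients: c = (-11/28, 23/28). The projection is proj_W(v) = U c.
Check: (v - proj_W(v)) · u_1 = 0  (should be 0).
Check: (v - proj_W(v)) · u_2 = 0  (should be 0).
Result: proj_W(v) = (17/14, 29/14, -20/7).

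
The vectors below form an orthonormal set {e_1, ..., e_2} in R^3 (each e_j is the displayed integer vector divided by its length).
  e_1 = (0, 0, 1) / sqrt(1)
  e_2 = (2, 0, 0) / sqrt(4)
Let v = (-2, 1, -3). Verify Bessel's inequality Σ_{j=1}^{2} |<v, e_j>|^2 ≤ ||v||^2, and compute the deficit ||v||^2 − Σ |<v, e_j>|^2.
Σ |<v, e_j>|^2 = 13; ||v||^2 = 14; deficit = 1

Write each e_j = u_j / sqrt(<u_j, u_j>) where u_j is the displayed integer vector. Then <v, e_j> = <v, u_j> / sqrt(<u_j, u_j>), so |<v, e_j>|^2 = <v, u_j>^2 / <u_j, u_j>.
Coefficients: <v, e_1> = -3/sqrt(1), <v, e_2> = -4/sqrt(4).
Square and sum: Σ |<v, e_j>|^2 = 13.
Compute ||v||^2 = v·v = 14.
Deficit = 14 − 13 = 1 ≥ 0, confirming Bessel's inequality. (The deficit equals ||v − Σ <v,e_j> e_j||^2, the squared distance from v to span{e_j}.)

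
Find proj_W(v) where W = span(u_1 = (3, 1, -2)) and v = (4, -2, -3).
proj_W(v) = (24/7, 8/7, -16/7)

Set up U = [u_1 | ... | u_1] ∈ R^(3×1). The projector onto W = col(U) is P = U (U^T U)^(-1) U^T.
Compute U^T U =
  [14],
and U^T v = (16).
Solve U^T U · c = U^T v for the coefficients: c = (8/7). The projection is proj_W(v) = U c.
Check: (v - proj_W(v)) · u_1 = 0  (should be 0).
Result: proj_W(v) = (24/7, 8/7, -16/7).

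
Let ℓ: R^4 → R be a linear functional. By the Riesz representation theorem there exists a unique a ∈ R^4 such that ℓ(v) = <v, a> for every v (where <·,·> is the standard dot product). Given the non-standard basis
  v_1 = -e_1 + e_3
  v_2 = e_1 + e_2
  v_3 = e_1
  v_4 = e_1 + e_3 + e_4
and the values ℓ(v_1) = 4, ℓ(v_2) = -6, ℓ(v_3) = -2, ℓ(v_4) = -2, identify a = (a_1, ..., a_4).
a = (-2, -4, 2, -2)

Write a = (a_1, ..., a_4) in the standard basis. For each basis vector v_i, ℓ(v_i) = <v_i, a> is a linear equation in the a_j's. Collect the n equations into a matrix system V a = ℓ, where row i of V is v_i (expressed in the standard basis). Since V is invertible (lower-triangular with 1s on the diagonal, up to permutation), solve by back-substitution:
  V =
[[-1, 0, 1, 0],
 [1, 1, 0, 0],
 [1, 0, 0, 0],
 [1, 0, 1, 1]]
  V a = (4, -6, -2, -2)
Solving gives a = (-2, -4, 2, -2).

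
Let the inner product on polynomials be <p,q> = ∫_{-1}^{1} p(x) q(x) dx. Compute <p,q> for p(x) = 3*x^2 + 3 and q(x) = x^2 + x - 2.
<p,q> = -64/5

Expand the product: p(x)·q(x) = 3*x^4 + 3*x^3 - 3*x^2 + 3*x - 6.
∫_{-1}^{1} of each monomial x^k gives [2/(k+1) if k even, 0 if k odd]. Integrating term-by-term (or equivalently evaluating the antiderivative F(x) = 3*x^5/5 + 3*x^4/4 - x^3 + 3*x^2/2 - 6*x at the endpoints):
  F(1) − F(−1) = -83/20 − (173/20) = -64/5.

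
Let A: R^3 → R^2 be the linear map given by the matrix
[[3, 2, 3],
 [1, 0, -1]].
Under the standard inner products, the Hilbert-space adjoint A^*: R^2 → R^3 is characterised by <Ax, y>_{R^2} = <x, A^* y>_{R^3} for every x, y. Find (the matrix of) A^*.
A^* = A^T =
[[3, 1],
 [2, 0],
 [3, -1]]

For real matrices with standard dot products, the defining identity <Ax, y> = <x, A^* y> gives (Ax)^T y = x^T (A^*) y, i.e. x^T A^T y = x^T (A^*) y. Since this holds for all x, y, we must have A^* = A^T. Therefore
A^* =
[[3, 1],
 [2, 0],
 [3, -1]].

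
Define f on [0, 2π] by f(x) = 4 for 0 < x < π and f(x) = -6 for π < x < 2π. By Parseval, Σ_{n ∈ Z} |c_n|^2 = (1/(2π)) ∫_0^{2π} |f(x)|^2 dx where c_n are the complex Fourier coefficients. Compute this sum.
Σ |c_n|^2 = 26

Parseval equates the L^2 energy of f (normalised by 1/(2π)) with the ℓ^2 sum of its Fourier coefficients: (1/(2π)) ∫_0^{2π} |f|^2 = Σ |c_n|^2.
Compute the left side: (1/(2π)) [∫_0^π 4^2 dx + ∫_π^{2π} (-6)^2 dx] = (1/(2π)) · (16π + 36π) = (16 + 36)/2 = 26.
So Σ_{n ∈ Z} |c_n|^2 = 26.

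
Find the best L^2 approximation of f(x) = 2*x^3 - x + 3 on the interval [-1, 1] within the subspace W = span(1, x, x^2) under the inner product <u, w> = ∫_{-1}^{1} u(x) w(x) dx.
g(x) = x/5 + 3

The best approximation g ∈ W is the orthogonal projection of f onto W. Writing g = a_0 + a_1 x + a_2 x^2, the coefficients solve the normal equations G · a = b where
  G_{ij} = <φ_i, φ_j> and b_i = <f, φ_i>, with φ_0 = 1, φ_1 = x, φ_2 = x^2.
G =
  [2, 0, 2/3]
  [0, 2/3, 0]
  [2/3, 0, 2/5],
b = (6, 2/15, 2).
Solving gives a_0 = 3, a_1 = 1/5, a_2 = 0, so
  g(x) = x/5 + 3.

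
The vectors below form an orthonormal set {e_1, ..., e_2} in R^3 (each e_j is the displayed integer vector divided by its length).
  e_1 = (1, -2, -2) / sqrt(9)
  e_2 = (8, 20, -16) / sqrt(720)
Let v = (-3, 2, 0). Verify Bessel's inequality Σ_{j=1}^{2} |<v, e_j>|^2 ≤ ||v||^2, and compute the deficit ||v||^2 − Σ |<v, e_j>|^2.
Σ |<v, e_j>|^2 = 29/5; ||v||^2 = 13; deficit = 36/5

Write each e_j = u_j / sqrt(<u_j, u_j>) where u_j is the displayed integer vector. Then <v, e_j> = <v, u_j> / sqrt(<u_j, u_j>), so |<v, e_j>|^2 = <v, u_j>^2 / <u_j, u_j>.
Coefficients: <v, e_1> = -7/sqrt(9), <v, e_2> = 16/sqrt(720).
Square and sum: Σ |<v, e_j>|^2 = 29/5.
Compute ||v||^2 = v·v = 13.
Deficit = 13 − 29/5 = 36/5 ≥ 0, confirming Bessel's inequality. (The deficit equals ||v − Σ <v,e_j> e_j||^2, the squared distance from v to span{e_j}.)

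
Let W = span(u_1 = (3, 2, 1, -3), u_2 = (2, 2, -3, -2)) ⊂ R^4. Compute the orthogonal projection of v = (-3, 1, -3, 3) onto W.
proj_W(v) = (-355/157, -162/157, -529/157, 355/157)

Set up U = [u_1 | ... | u_2] ∈ R^(4×2). The projector onto W = col(U) is P = U (U^T U)^(-1) U^T.
Compute U^T U =
  [23, 13]
  [13, 21],
and U^T v = (-19, -1).
Solve U^T U · c = U^T v for the coefficients: c = (-193/157, 112/157). The projection is proj_W(v) = U c.
Check: (v - proj_W(v)) · u_1 = 0  (should be 0).
Check: (v - proj_W(v)) · u_2 = 0  (should be 0).
Result: proj_W(v) = (-355/157, -162/157, -529/157, 355/157).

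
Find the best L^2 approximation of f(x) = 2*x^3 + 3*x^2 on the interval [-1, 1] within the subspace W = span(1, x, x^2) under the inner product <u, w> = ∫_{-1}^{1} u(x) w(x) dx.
g(x) = 3*x^2 + 6*x/5

The best approximation g ∈ W is the orthogonal projection of f onto W. Writing g = a_0 + a_1 x + a_2 x^2, the coefficients solve the normal equations G · a = b where
  G_{ij} = <φ_i, φ_j> and b_i = <f, φ_i>, with φ_0 = 1, φ_1 = x, φ_2 = x^2.
G =
  [2, 0, 2/3]
  [0, 2/3, 0]
  [2/3, 0, 2/5],
b = (2, 4/5, 6/5).
Solving gives a_0 = 0, a_1 = 6/5, a_2 = 3, so
  g(x) = 3*x^2 + 6*x/5.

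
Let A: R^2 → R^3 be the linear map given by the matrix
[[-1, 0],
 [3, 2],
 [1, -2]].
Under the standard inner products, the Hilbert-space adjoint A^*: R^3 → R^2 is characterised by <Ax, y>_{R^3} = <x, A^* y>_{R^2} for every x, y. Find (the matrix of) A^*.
A^* = A^T =
[[-1, 3, 1],
 [0, 2, -2]]

For real matrices with standard dot products, the defining identity <Ax, y> = <x, A^* y> gives (Ax)^T y = x^T (A^*) y, i.e. x^T A^T y = x^T (A^*) y. Since this holds for all x, y, we must have A^* = A^T. Therefore
A^* =
[[-1, 3, 1],
 [0, 2, -2]].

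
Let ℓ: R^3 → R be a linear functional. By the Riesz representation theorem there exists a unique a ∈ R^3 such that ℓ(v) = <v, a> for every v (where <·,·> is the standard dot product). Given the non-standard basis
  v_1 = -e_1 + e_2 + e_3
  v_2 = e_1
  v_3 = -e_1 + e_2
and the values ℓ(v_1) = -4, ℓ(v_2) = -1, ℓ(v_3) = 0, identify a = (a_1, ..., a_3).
a = (-1, -1, -4)

Write a = (a_1, ..., a_3) in the standard basis. For each basis vector v_i, ℓ(v_i) = <v_i, a> is a linear equation in the a_j's. Collect the n equations into a matrix system V a = ℓ, where row i of V is v_i (expressed in the standard basis). Since V is invertible (lower-triangular with 1s on the diagonal, up to permutation), solve by back-substitution:
  V =
[[-1, 1, 1],
 [1, 0, 0],
 [-1, 1, 0]]
  V a = (-4, -1, 0)
Solving gives a = (-1, -1, -4).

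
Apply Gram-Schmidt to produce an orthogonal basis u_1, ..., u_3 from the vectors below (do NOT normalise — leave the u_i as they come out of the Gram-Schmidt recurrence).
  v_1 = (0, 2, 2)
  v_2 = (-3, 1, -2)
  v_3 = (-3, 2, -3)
Orthogonal basis:
  u_1 = (0, 2, 2)
  u_2 = (-3, 3/2, -3/2)
  u_3 = (2/3, 2/3, -2/3)

Apply the Gram-Schmidt recurrence
  u_1 = v_1
  u_i = v_i − Σ_{j<i} ((v_i · u_j) / (u_j · u_j)) · u_j.

Step by step this gives:
  u_1 = (0, 2, 2)
  u_2 = (-3, 3/2, -3/2)
  u_3 = (2/3, 2/3, -2/3)

Orthogonality check:
  u_2 · u_1 = 0 (should be 0)
  u_3 · u_1 = 0 (should be 0)
  u_3 · u_2 = 0 (should be 0)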